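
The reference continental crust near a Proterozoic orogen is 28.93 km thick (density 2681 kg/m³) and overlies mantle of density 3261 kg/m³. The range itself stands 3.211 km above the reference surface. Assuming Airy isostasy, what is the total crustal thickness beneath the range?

47 km

Root depth r = h ρ_c / (ρ_m − ρ_c) = 3.211 km × 2681 / 580 = 14.84 km.
Total thickness = T + h + r = 28.93 km + 3.211 km + 14.84 km = 47 km.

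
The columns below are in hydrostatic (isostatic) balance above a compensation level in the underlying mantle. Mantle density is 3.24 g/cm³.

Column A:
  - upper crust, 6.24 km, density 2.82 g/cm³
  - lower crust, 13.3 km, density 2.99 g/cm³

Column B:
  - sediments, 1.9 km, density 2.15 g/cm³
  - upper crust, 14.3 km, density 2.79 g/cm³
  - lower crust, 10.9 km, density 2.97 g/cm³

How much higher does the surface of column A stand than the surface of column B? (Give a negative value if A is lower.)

−1.7 km

For any compensation level in the mantle, the mantle terms cancel and isostasy reduces to e = (Σt_A − Σt_B) − (Σ(ρt)_A − Σ(ρt)_B) / ρ_m.
Σt_A = 19.54 km; Σt_B = 27.1 km; Σ(ρt)_A = 57.3638; Σ(ρt)_B = 76.355 (in km·g/cm³).
e = (19.54 − 27.1) − (57.3638 − 76.355) / 3.24 = −1.7 km.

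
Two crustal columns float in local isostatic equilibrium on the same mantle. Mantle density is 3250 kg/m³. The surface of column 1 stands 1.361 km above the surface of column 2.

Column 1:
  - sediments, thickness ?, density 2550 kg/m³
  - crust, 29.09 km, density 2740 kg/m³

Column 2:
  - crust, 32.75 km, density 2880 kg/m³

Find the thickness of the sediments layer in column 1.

2.44 km

Take the compensation level at the base of the deeper column (depth z_c below the surface of column 1) and equate Σ ρ_i t_i down to z_c; mantle fills any gap and the z_c terms cancel.
Column 1: x×2550 + 29.09×2740 + (z_c − 29.09 − x)×3250
Column 2: 1.361×0 + 32.75×2880 + (z_c − 1.361 − 32.75)×3250
The z_c×3250 term appears on both sides and cancels. Collect the known terms of each column as K = Σ(ρt)_known − 3250 × (depth of known layers): K_1 = 79706.6 − 3250×29.09 = −14835.9; K_2 = 94320 − 3250×(1.361 + 32.75) = −16540.75.
Balance: K_1 − x×(3250 − 2550) = K_2, so x = (K_1 − K_2)/(3250 − 2550) = 1704.85/700 = 2.44 km.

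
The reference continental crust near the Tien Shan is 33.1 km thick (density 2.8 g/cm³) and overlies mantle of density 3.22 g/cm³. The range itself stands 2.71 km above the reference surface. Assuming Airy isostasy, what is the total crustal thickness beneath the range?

53.9 km

Root depth r = h ρ_c / (ρ_m − ρ_c) = 2.71 km × 2.8 / 0.42 = 18.07 km.
Total thickness = T + h + r = 33.1 km + 2.71 km + 18.07 km = 53.9 km.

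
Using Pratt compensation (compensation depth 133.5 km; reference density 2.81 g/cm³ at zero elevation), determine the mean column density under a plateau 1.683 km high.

2.78 g/cm³

Pratt balance: ρ_ref D = ρ (D + h).
ρ = ρ_ref D/(D + h) = 2.81 × 133.5 km/(133.5 km + 1.683 km) = 2.78 g/cm³.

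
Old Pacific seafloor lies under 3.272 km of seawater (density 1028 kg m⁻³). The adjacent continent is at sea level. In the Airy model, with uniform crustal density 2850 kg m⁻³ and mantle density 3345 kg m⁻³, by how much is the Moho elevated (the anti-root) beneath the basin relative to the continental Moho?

Equating mass per unit area of the two columns: replacing crust with seawater at the top is compensated by replacing crust with mantle at the base: d (ρ_c − ρ_w) = a (ρ_m − ρ_c).
a = d (ρ_c − ρ_w)/(ρ_m − ρ_c) = 3.272 km × 1822/495 = 12 km.

12 km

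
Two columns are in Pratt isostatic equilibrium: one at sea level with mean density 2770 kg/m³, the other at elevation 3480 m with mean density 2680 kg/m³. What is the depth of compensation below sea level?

104000 m

ρ_ref D = ρ (D + h) → D (ρ_ref − ρ) = ρ h.
D = ρ h/(ρ_ref − ρ) = 2680 × 3480 m/(2770 − 2680) = 104000 m.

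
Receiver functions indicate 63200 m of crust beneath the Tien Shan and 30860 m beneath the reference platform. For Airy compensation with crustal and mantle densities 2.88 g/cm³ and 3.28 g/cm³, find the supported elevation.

Excess crust Δ = 63200 m − 30860 m = 32340 m, split between elevation h and root r with h + r = Δ.
Airy balance ρ_c h = (ρ_m − ρ_c) r gives r = h ρ_c/(ρ_m − ρ_c), so h (1 + ρ_c/(ρ_m − ρ_c)) = Δ, i.e. h = Δ (ρ_m − ρ_c)/ρ_m.
h = 32340 m × 0.4/3.28 = 3940 m.

3940 m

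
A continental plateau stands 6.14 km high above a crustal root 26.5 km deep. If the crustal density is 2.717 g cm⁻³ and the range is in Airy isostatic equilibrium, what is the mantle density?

Airy balance: ρ_c h = (ρ_m − ρ_c) r → ρ_m = ρ_c (1 + h/r).
ρ_m = 2.717 × (1 + 6.14 km/26.5 km) = 3.35 g cm⁻³.

3.35 g cm⁻³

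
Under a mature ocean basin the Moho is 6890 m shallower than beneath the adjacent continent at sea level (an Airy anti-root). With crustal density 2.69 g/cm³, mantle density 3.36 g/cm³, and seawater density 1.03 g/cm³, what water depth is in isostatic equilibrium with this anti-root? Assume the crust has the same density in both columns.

2780 m

Replacing a thickness d of crust by seawater at the top must be balanced by replacing crust with mantle at the base: d (ρ_c − ρ_w) = a (ρ_m − ρ_c).
d = a (ρ_m − ρ_c)/(ρ_c − ρ_w) = 6890 m × 0.67/1.66 = 2780 m.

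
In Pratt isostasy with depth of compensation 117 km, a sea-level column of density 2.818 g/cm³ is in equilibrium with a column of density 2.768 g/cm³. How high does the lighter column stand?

ρ_ref D = ρ (D + h) → h = D (ρ_ref − ρ)/ρ.
h = 117 km × (2.818 − 2.768)/2.768 = 2.11 km.

2.11 km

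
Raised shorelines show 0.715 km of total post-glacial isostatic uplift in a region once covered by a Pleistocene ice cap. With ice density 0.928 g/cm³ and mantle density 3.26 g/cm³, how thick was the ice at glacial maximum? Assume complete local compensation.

u = t ρ_ice/ρ_m → t = u ρ_m/ρ_ice = 0.715 km × 3.26/0.928 = 2.51 km.

2.51 km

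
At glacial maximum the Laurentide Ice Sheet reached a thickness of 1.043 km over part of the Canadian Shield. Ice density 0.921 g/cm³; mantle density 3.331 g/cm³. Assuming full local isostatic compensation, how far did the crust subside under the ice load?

0.288 km

By Archimedes' principle applied to the lithosphere: the ice load ρ_ice t is balanced by mantle displaced below, ρ_m s.
s = t ρ_ice / ρ_m = 1.043 km × 0.921/3.331 = 0.288 km.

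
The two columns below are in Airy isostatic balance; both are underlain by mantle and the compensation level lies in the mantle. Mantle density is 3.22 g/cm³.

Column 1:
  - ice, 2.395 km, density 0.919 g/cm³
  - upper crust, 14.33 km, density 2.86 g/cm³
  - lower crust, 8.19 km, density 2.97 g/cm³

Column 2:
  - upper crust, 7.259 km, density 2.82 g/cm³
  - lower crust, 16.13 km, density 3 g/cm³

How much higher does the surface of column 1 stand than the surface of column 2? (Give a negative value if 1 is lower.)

1.95 km

For any compensation level in the mantle, the mantle terms cancel and isostasy reduces to e = (Σt_1 − Σt_2) − (Σ(ρt)_1 − Σ(ρt)_2) / ρ_m.
Σt_1 = 24.915 km; Σt_2 = 23.389 km; Σ(ρt)_1 = 67.509105; Σ(ρt)_2 = 68.86038 (in km·g/cm³).
e = (24.915 − 23.389) − (67.509105 − 68.86038) / 3.22 = 1.95 km.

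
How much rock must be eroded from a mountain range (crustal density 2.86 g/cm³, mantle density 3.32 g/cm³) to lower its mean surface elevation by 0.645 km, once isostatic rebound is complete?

4.66 km

Net drop Δ = e − u = e − e ρ_c/ρ_m = e (ρ_m − ρ_c)/ρ_m.
e = Δ ρ_m/(ρ_m − ρ_c) = 0.645 km × 3.32/0.46 = 4.66 km.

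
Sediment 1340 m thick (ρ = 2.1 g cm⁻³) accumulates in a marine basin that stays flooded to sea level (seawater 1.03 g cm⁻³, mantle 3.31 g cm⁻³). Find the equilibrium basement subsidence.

629 m

Submarine loading: the sediment displaces seawater, and the subsidence is in turn flooded, so s (ρ_m − ρ_w) = t (ρ_sed − ρ_w).
s = 1340 m × (2.1 − 1.03) / (3.31 − 1.03) = 629 m.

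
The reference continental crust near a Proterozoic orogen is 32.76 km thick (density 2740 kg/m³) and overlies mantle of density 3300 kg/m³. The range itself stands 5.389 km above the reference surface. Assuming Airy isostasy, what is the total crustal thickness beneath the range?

Root depth r = h ρ_c / (ρ_m − ρ_c) = 5.389 km × 2740 / 560 = 26.37 km.
Total thickness = T + h + r = 32.76 km + 5.389 km + 26.37 km = 64.5 km.

64.5 km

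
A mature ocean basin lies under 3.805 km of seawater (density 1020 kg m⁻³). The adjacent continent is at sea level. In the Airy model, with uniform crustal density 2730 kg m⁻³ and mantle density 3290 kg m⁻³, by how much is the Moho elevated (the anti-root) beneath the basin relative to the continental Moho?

Balancing pressure at the compensation depth: replacing crust with seawater at the top is compensated by replacing crust with mantle at the base: d (ρ_c − ρ_w) = a (ρ_m − ρ_c).
a = d (ρ_c − ρ_w)/(ρ_m − ρ_c) = 3.805 km × 1710/560 = 11.6 km.

11.6 km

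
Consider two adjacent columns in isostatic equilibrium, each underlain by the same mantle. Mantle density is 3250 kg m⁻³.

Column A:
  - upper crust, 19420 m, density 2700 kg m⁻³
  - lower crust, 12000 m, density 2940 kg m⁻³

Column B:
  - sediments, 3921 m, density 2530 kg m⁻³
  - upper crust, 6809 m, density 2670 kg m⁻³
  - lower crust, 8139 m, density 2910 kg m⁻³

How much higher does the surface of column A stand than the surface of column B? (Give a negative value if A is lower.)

1500 m

For any compensation level in the mantle, the mantle terms cancel and isostasy reduces to e = (Σt_A − Σt_B) − (Σ(ρt)_A − Σ(ρt)_B) / ρ_m.
Σt_A = 31420 m; Σt_B = 18869 m; Σ(ρt)_A = 87714000; Σ(ρt)_B = 51784650 (in m·kg m⁻³).
e = (31420 − 18869) − (87714000 − 51784650) / 3250 = 1500 m.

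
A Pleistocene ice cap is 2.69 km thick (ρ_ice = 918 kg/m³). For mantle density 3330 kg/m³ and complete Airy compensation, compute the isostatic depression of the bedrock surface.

By Archimedes' principle applied to the lithosphere: the ice load ρ_ice t is balanced by mantle displaced below, ρ_m s.
s = t ρ_ice / ρ_m = 2.69 km × 918/3330 = 0.742 km.

0.742 km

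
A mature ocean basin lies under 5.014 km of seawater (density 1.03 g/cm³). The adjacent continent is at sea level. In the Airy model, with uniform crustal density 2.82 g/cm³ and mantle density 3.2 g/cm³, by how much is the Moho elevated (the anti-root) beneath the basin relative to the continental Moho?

For local isostatic compensation: replacing crust with seawater at the top is compensated by replacing crust with mantle at the base: d (ρ_c − ρ_w) = a (ρ_m − ρ_c).
a = d (ρ_c − ρ_w)/(ρ_m − ρ_c) = 5.014 km × 1.79/0.38 = 23.6 km.

23.6 km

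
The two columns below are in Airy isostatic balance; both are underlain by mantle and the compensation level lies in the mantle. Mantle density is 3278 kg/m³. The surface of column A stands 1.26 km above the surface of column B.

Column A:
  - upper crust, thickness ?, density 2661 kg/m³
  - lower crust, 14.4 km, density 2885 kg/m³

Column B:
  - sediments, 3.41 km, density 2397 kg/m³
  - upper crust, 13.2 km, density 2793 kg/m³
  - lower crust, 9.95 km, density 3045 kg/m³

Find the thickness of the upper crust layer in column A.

16.5 km

Take the compensation level at the base of the deeper column (depth z_c below the surface of column A) and equate Σ ρ_i t_i down to z_c; mantle fills any gap and the z_c terms cancel.
Column A: x×2661 + 14.4×2885 + (z_c − 14.4 − x)×3278
Column B: 1.26×0 + 3.41×2397 + 13.2×2793 + 9.95×3045 + (z_c − 1.26 − 26.56)×3278
The z_c×3278 term appears on both sides and cancels. Collect the known terms of each column as K = Σ(ρt)_known − 3278 × (depth of known layers): K_A = 41544 − 3278×14.4 = −5659.2; K_B = 75339.12 − 3278×(1.26 + 26.56) = −15854.84.
Balance: K_A − x×(3278 − 2661) = K_B, so x = (K_A − K_B)/(3278 − 2661) = 10195.6/617 = 16.5 km.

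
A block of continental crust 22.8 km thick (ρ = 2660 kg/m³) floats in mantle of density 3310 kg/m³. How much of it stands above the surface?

Floating equilibrium: submerged depth d = t ρ_obj/ρ_fluid = 22.8 km × 2660/3310 = 18.32 km.
Freeboard = t − d = 22.8 km − 18.32 km = 4.48 km.

4.48 km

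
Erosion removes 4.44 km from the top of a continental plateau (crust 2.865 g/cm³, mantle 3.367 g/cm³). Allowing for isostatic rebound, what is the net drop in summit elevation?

Rebound u = e ρ_c/ρ_m = 4.44 km × 2.865/3.367 = 3.778 km.
Net surface drop = e − u = 4.44 km − 3.778 km = e (ρ_m − ρ_c)/ρ_m = 0.662 km.

0.662 km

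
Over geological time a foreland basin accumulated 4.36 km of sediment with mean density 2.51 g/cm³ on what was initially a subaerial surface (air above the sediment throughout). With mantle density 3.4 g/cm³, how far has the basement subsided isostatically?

Subaerial load: s = t ρ_sed / ρ_m = 4.36 km × 2.51/3.4 = 3.22 km.

3.22 km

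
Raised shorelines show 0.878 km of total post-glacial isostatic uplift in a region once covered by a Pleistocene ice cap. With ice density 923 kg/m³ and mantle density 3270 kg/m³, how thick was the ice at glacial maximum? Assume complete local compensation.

u = t ρ_ice/ρ_m → t = u ρ_m/ρ_ice = 0.878 km × 3270/923 = 3.11 km.

3.11 km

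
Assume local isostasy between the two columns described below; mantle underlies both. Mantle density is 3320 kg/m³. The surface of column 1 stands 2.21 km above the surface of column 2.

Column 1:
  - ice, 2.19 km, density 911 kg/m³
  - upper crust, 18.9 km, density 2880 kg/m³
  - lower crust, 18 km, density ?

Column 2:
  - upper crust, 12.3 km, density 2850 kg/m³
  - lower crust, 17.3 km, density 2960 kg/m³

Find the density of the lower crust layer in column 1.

Take the compensation level at the base of the deeper column (depth z_c below the surface of column 1) and equate Σ ρ_i t_i down to z_c; mantle fills any gap and the z_c terms cancel.
Column 1: 2.19×911 + 18.9×2880 + 18×ρ + (z_c − 39.09)×3320
Column 2: 2.21×0 + 12.3×2850 + 17.3×2960 + (z_c − 2.21 − 29.6)×3320
The z_c×3320 term appears on both sides and cancels. Collect the known terms of each column as K = Σ(ρt)_known − 3320 × (depth of known layers): K_1 = 56427.09 − 3320×39.09 = −73351.71; K_2 = 86263 − 3320×(2.21 + 29.6) = −19346.2.
Balance: K_1 + 18×ρ = K_2, so ρ = (K_2 − K_1)/18 = 54005.5/18 = 3000 kg/m³.

3000 kg/m³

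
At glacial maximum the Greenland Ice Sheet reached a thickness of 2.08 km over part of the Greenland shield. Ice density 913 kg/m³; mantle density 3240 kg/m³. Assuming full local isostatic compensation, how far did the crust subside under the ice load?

0.586 km

For local isostatic compensation: the ice load ρ_ice t is balanced by mantle displaced below, ρ_m s.
s = t ρ_ice / ρ_m = 2.08 km × 913/3240 = 0.586 km.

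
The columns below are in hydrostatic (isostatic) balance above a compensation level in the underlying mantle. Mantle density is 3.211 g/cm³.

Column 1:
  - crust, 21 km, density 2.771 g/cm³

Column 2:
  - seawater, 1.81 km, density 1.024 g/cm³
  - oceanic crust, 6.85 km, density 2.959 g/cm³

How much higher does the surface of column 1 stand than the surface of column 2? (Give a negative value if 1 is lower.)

For any compensation level in the mantle, the mantle terms cancel and isostasy reduces to e = (Σt_1 − Σt_2) − (Σ(ρt)_1 − Σ(ρt)_2) / ρ_m.
Σt_1 = 21 km; Σt_2 = 8.66 km; Σ(ρt)_1 = 58.191; Σ(ρt)_2 = 22.12259 (in km·g/cm³).
e = (21 − 8.66) − (58.191 − 22.12259) / 3.211 = 1.11 km.

1.11 km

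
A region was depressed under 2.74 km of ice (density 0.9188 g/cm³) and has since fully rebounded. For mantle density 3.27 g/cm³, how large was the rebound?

0.77 km

Removing the load lets mantle flow back in; uplift u satisfies ρ_ice t = ρ_m u.
u = t ρ_ice/ρ_m = 2.74 km × 0.9188/3.27 = 0.77 km.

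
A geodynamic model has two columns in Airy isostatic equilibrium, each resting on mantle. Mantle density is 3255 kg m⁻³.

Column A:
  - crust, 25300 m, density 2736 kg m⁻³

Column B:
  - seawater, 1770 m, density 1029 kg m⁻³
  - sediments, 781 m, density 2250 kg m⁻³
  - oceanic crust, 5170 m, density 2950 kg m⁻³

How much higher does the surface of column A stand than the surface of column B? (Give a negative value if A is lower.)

2100 m

For any compensation level in the mantle, the mantle terms cancel and isostasy reduces to e = (Σt_A − Σt_B) − (Σ(ρt)_A − Σ(ρt)_B) / ρ_m.
Σt_A = 25300 m; Σt_B = 7721 m; Σ(ρt)_A = 69220800; Σ(ρt)_B = 18830080 (in m·kg m⁻³).
e = (25300 − 7721) − (69220800 − 18830080) / 3255 = 2100 m.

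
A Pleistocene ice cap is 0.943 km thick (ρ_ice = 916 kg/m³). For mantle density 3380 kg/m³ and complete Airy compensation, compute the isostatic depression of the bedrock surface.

Equating mass per unit area of the two columns: the ice load ρ_ice t is balanced by mantle displaced below, ρ_m s.
s = t ρ_ice / ρ_m = 0.943 km × 916/3380 = 0.256 km.

0.256 km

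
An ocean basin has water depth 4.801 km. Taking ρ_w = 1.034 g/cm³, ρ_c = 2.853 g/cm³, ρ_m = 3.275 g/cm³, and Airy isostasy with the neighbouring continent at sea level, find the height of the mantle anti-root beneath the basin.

20.7 km

Balancing pressure at the compensation depth: replacing crust with seawater at the top is compensated by replacing crust with mantle at the base: d (ρ_c − ρ_w) = a (ρ_m − ρ_c).
a = d (ρ_c − ρ_w)/(ρ_m − ρ_c) = 4.801 km × 1.819/0.422 = 20.7 km.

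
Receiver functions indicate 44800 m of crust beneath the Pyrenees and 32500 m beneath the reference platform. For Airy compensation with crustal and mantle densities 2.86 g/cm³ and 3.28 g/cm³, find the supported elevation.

Excess crust Δ = 44800 m − 32500 m = 12300 m, split between elevation h and root r with h + r = Δ.
Airy balance ρ_c h = (ρ_m − ρ_c) r gives r = h ρ_c/(ρ_m − ρ_c), so h (1 + ρ_c/(ρ_m − ρ_c)) = Δ, i.e. h = Δ (ρ_m − ρ_c)/ρ_m.
h = 12300 m × 0.42/3.28 = 1580 m.

1580 m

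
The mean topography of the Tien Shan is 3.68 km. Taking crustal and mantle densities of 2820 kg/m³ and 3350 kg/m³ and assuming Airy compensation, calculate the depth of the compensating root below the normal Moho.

19.6 km

Balancing pressure at the compensation depth: the weight of the topography is balanced by the buoyancy of the root, ρ_c h = (ρ_m − ρ_c) r.
r = h · ρ_c / (ρ_m − ρ_c) = 3.68 km × 2820 / (3350 − 2820) = 19.6 km.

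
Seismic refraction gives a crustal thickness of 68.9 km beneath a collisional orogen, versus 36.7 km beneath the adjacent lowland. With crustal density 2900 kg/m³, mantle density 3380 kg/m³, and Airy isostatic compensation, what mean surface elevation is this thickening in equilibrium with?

Excess crust Δ = 68.9 km − 36.7 km = 32.2 km, split between elevation h and root r with h + r = Δ.
Airy balance ρ_c h = (ρ_m − ρ_c) r gives r = h ρ_c/(ρ_m − ρ_c), so h (1 + ρ_c/(ρ_m − ρ_c)) = Δ, i.e. h = Δ (ρ_m − ρ_c)/ρ_m.
h = 32.2 km × 480/3380 = 4.57 km.

4.57 km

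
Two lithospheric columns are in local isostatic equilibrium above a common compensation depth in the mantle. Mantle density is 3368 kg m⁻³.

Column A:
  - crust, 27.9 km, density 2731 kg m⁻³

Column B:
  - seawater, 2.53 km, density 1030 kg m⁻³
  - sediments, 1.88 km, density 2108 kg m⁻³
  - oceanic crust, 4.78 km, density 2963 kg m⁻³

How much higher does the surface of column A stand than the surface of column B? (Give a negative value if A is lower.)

2.24 km

For any compensation level in the mantle, the mantle terms cancel and isostasy reduces to e = (Σt_A − Σt_B) − (Σ(ρt)_A − Σ(ρt)_B) / ρ_m.
Σt_A = 27.9 km; Σt_B = 9.19 km; Σ(ρt)_A = 76194.9; Σ(ρt)_B = 20732.08 (in km·kg m⁻³).
e = (27.9 − 9.19) − (76194.9 − 20732.08) / 3368 = 2.24 km.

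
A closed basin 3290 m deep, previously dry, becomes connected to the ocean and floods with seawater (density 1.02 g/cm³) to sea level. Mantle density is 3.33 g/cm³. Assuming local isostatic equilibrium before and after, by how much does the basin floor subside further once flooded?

After flooding the water column is d + s deep. Its weight must equal the weight of mantle displaced by the extra subsidence s: (d + s) ρ_w = s ρ_m.
s = d ρ_w / (ρ_m − ρ_w) = 3290 m × 1.02/(3.33 − 1.02) = 1450 m.

1450 m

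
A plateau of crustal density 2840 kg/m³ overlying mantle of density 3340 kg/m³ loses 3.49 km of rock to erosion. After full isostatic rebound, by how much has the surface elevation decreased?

0.522 km

Rebound u = e ρ_c/ρ_m = 3.49 km × 2840/3340 = 2.968 km.
Net surface drop = e − u = 3.49 km − 2.968 km = e (ρ_m − ρ_c)/ρ_m = 0.522 km.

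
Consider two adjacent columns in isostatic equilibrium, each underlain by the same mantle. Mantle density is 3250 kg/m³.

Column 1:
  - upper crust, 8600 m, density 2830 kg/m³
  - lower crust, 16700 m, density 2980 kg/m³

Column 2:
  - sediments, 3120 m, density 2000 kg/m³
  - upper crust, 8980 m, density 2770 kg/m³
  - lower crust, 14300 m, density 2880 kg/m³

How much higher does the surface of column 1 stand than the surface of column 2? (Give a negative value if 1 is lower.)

−1660 m

For any compensation level in the mantle, the mantle terms cancel and isostasy reduces to e = (Σt_1 − Σt_2) − (Σ(ρt)_1 − Σ(ρt)_2) / ρ_m.
Σt_1 = 25300 m; Σt_2 = 26400 m; Σ(ρt)_1 = 74104000; Σ(ρt)_2 = 72298600 (in m·kg/m³).
e = (25300 − 26400) − (74104000 − 72298600) / 3250 = −1660 m.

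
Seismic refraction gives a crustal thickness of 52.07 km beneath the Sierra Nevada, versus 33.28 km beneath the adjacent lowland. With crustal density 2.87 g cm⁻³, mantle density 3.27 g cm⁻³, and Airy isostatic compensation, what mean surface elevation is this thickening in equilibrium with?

Excess crust Δ = 52.07 km − 33.28 km = 18.79 km, split between elevation h and root r with h + r = Δ.
Airy balance ρ_c h = (ρ_m − ρ_c) r gives r = h ρ_c/(ρ_m − ρ_c), so h (1 + ρ_c/(ρ_m − ρ_c)) = Δ, i.e. h = Δ (ρ_m − ρ_c)/ρ_m.
h = 18.79 km × 0.4/3.27 = 2.3 km.

2.3 km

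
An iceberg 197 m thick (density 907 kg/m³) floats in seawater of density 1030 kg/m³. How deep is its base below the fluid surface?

173 m

Draft d = t ρ_obj/ρ_fluid = 197 m × 907/1030 = 173 m.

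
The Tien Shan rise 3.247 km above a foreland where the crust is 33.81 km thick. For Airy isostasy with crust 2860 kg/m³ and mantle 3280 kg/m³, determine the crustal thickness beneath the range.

59.2 km

Root depth r = h ρ_c / (ρ_m − ρ_c) = 3.247 km × 2860 / 420 = 22.11 km.
Total thickness = T + h + r = 33.81 km + 3.247 km + 22.11 km = 59.2 km.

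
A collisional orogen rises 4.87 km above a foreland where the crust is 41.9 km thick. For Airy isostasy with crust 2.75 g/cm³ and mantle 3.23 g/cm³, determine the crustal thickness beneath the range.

74.7 km

Root depth r = h ρ_c / (ρ_m − ρ_c) = 4.87 km × 2.75 / 0.48 = 27.9 km.
Total thickness = T + h + r = 41.9 km + 4.87 km + 27.9 km = 74.7 km.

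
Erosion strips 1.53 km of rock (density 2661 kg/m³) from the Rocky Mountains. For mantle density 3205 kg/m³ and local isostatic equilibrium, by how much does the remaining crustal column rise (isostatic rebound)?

1.27 km

Unloading: uplift u = e ρ_c/ρ_m = 1.53 km × 2661/3205 = 1.27 km.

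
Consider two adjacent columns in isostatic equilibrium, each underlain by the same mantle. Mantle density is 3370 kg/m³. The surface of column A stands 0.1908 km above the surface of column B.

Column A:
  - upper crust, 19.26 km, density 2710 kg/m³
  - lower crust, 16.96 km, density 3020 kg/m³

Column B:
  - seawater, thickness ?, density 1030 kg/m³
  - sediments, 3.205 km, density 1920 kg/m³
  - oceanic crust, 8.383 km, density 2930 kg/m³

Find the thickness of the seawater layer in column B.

Take the compensation level at the base of the deeper column (depth z_c below the surface of column A) and equate Σ ρ_i t_i down to z_c; mantle fills any gap and the z_c terms cancel.
Column A: 19.26×2710 + 16.96×3020 + (z_c − 36.22)×3370
Column B: 0.1908×0 + x×1030 + 3.205×1920 + 8.383×2930 + (z_c − 0.1908 − 11.588 − x)×3370
The z_c×3370 term appears on both sides and cancels. Collect the known terms of each column as K = Σ(ρt)_known − 3370 × (depth of known layers): K_A = 103413.8 − 3370×36.22 = −18647.6; K_B = 30715.79 − 3370×(0.1908 + 11.588) = −8978.766.
Balance: K_A = K_B − x×(3370 − 1030), so x = (K_B − K_A)/(3370 − 1030) = 9668.83/2340 = 4.13 km.

4.13 km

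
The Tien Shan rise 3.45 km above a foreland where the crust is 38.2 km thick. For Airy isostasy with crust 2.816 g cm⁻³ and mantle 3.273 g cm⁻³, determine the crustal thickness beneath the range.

Root depth r = h ρ_c / (ρ_m − ρ_c) = 3.45 km × 2.816 / 0.457 = 21.26 km.
Total thickness = T + h + r = 38.2 km + 3.45 km + 21.26 km = 62.9 km.

62.9 km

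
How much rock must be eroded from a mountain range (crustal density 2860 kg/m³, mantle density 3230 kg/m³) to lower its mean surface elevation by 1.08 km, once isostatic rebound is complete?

Net drop Δ = e − u = e − e ρ_c/ρ_m = e (ρ_m − ρ_c)/ρ_m.
e = Δ ρ_m/(ρ_m − ρ_c) = 1.08 km × 3230/370 = 9.43 km.

9.43 km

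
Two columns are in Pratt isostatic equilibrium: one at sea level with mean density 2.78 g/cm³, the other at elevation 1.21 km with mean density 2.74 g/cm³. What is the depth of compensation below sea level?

ρ_ref D = ρ (D + h) → D (ρ_ref − ρ) = ρ h.
D = ρ h/(ρ_ref − ρ) = 2.74 × 1.21 km/(2.78 − 2.74) = 82.9 km.

82.9 km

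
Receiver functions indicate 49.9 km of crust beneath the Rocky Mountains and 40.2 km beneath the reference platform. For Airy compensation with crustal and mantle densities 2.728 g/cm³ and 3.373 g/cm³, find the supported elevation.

1.85 km

Excess crust Δ = 49.9 km − 40.2 km = 9.7 km, split between elevation h and root r with h + r = Δ.
Airy balance ρ_c h = (ρ_m − ρ_c) r gives r = h ρ_c/(ρ_m − ρ_c), so h (1 + ρ_c/(ρ_m − ρ_c)) = Δ, i.e. h = Δ (ρ_m − ρ_c)/ρ_m.
h = 9.7 km × 0.645/3.373 = 1.85 km.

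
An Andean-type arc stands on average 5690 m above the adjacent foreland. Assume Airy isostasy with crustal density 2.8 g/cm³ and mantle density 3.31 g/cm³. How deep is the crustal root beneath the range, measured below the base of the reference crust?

By Archimedes' principle applied to the lithosphere: the weight of the topography is balanced by the buoyancy of the root, ρ_c h = (ρ_m − ρ_c) r.
r = h · ρ_c / (ρ_m − ρ_c) = 5690 m × 2.8 / (3.31 − 2.8) = 31200 m.

31200 m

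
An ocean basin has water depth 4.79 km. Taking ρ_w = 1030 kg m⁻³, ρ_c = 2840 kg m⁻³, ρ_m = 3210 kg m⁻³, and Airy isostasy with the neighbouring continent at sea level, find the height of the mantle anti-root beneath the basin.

Equating mass per unit area of the two columns: replacing crust with seawater at the top is compensated by replacing crust with mantle at the base: d (ρ_c − ρ_w) = a (ρ_m − ρ_c).
a = d (ρ_c − ρ_w)/(ρ_m − ρ_c) = 4.79 km × 1810/370 = 23.4 km.

23.4 km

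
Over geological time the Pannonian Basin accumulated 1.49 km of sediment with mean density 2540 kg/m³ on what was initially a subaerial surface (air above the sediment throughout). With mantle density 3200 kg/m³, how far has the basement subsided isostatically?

1.18 km

Subaerial load: s = t ρ_sed / ρ_m = 1.49 km × 2540/3200 = 1.18 km.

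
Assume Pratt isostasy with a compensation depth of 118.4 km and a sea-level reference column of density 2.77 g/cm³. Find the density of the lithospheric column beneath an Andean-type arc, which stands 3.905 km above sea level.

Pratt balance: ρ_ref D = ρ (D + h).
ρ = ρ_ref D/(D + h) = 2.77 × 118.4 km/(118.4 km + 3.905 km) = 2.68 g/cm³.

2.68 g/cm³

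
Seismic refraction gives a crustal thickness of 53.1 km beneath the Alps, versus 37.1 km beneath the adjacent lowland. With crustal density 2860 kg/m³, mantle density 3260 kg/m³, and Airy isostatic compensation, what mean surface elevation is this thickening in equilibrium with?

Excess crust Δ = 53.1 km − 37.1 km = 16 km, split between elevation h and root r with h + r = Δ.
Airy balance ρ_c h = (ρ_m − ρ_c) r gives r = h ρ_c/(ρ_m − ρ_c), so h (1 + ρ_c/(ρ_m − ρ_c)) = Δ, i.e. h = Δ (ρ_m − ρ_c)/ρ_m.
h = 16 km × 400/3260 = 1.96 km.

1.96 km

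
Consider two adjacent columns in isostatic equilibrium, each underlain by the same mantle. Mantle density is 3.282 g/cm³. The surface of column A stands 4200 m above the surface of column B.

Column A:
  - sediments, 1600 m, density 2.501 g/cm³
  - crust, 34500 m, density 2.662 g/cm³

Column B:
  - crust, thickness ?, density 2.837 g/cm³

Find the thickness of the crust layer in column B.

19900 m

Take the compensation level at the base of the deeper column (depth z_c below the surface of column A) and equate Σ ρ_i t_i down to z_c; mantle fills any gap and the z_c terms cancel.
Column A: 1600×2.501 + 34500×2.662 + (z_c − 36100)×3.282
Column B: 4200×0 + x×2.837 + (z_c − 4200 − 0 − x)×3.282
The z_c×3.282 term appears on both sides and cancels. Collect the known terms of each column as K = Σ(ρt)_known − 3.282 × (depth of known layers): K_A = 95840.6 − 3.282×36100 = −22639.6; K_B = 0 − 3.282×(4200 + 0) = −13784.4.
Balance: K_A = K_B − x×(3.282 − 2.837), so x = (K_B − K_A)/(3.282 − 2.837) = 8855.2/0.445 = 19900 m.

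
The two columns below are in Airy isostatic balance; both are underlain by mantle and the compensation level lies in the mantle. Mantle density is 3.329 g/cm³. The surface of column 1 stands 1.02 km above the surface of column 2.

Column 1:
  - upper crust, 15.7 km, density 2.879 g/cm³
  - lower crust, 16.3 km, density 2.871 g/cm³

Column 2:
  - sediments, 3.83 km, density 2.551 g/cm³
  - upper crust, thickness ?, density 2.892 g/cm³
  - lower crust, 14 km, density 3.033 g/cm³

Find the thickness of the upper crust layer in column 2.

Take the compensation level at the base of the deeper column (depth z_c below the surface of column 1) and equate Σ ρ_i t_i down to z_c; mantle fills any gap and the z_c terms cancel.
Column 1: 15.7×2.879 + 16.3×2.871 + (z_c − 32)×3.329
Column 2: 1.02×0 + 3.83×2.551 + x×2.892 + 14×3.033 + (z_c − 1.02 − 17.83 − x)×3.329
The z_c×3.329 term appears on both sides and cancels. Collect the known terms of each column as K = Σ(ρt)_known − 3.329 × (depth of known layers): K_1 = 91.9976 − 3.329×32 = −14.5304; K_2 = 52.23233 − 3.329×(1.02 + 17.83) = −10.51932.
Balance: K_1 = K_2 − x×(3.329 − 2.892), so x = (K_2 − K_1)/(3.329 − 2.892) = 4.01108/0.437 = 9.18 km.

9.18 km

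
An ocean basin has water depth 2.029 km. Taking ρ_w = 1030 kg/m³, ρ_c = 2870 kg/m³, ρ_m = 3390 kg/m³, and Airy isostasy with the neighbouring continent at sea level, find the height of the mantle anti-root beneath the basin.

7.18 km

In Airy isostatic equilibrium: replacing crust with seawater at the top is compensated by replacing crust with mantle at the base: d (ρ_c − ρ_w) = a (ρ_m − ρ_c).
a = d (ρ_c − ρ_w)/(ρ_m − ρ_c) = 2.029 km × 1840/520 = 7.18 km.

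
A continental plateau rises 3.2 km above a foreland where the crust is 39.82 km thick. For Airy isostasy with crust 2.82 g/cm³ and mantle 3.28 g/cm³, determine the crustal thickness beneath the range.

62.6 km

Root depth r = h ρ_c / (ρ_m − ρ_c) = 3.2 km × 2.82 / 0.46 = 19.62 km.
Total thickness = T + h + r = 39.82 km + 3.2 km + 19.62 km = 62.6 km.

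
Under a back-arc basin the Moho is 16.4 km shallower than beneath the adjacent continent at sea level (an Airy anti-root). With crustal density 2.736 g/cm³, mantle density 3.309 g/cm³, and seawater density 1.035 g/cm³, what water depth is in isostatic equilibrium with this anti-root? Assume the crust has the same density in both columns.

Replacing a thickness d of crust by seawater at the top must be balanced by replacing crust with mantle at the base: d (ρ_c − ρ_w) = a (ρ_m − ρ_c).
d = a (ρ_m − ρ_c)/(ρ_c − ρ_w) = 16.4 km × 0.573/1.701 = 5.52 km.

5.52 km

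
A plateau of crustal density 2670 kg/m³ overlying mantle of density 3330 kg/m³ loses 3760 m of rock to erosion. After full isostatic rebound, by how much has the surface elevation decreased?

Rebound u = e ρ_c/ρ_m = 3760 m × 2670/3330 = 3015 m.
Net surface drop = e − u = 3760 m − 3015 m = e (ρ_m − ρ_c)/ρ_m = 745 m.

745 m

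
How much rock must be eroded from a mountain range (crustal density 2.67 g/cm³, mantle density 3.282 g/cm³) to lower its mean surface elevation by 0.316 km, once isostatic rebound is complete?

1.69 km

Net drop Δ = e − u = e − e ρ_c/ρ_m = e (ρ_m − ρ_c)/ρ_m.
e = Δ ρ_m/(ρ_m − ρ_c) = 0.316 km × 3.282/0.612 = 1.69 km.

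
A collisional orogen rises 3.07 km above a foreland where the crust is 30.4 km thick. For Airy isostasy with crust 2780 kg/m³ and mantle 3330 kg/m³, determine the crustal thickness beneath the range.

Root depth r = h ρ_c / (ρ_m − ρ_c) = 3.07 km × 2780 / 550 = 15.52 km.
Total thickness = T + h + r = 30.4 km + 3.07 km + 15.52 km = 49 km.

49 km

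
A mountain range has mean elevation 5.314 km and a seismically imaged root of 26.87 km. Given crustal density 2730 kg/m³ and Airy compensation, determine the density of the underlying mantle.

Airy balance: ρ_c h = (ρ_m − ρ_c) r → ρ_m = ρ_c (1 + h/r).
ρ_m = 2730 × (1 + 5.314 km/26.87 km) = 3270 kg/m³.

3270 kg/m³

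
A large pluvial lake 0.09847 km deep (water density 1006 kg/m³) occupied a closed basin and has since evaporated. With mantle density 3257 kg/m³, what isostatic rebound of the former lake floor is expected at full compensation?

0.0304 km

u = d ρ_w/ρ_m = 0.09847 km × 1006/3257 = 0.0304 km.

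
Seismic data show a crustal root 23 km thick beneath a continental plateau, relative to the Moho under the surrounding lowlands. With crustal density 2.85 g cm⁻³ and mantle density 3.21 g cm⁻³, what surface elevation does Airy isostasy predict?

2.91 km

Isostatic balance requires: ρ_c h = (ρ_m − ρ_c) r.
h = r (ρ_m − ρ_c) / ρ_c = 23 km × (3.21 − 2.85) / 2.85 = 2.91 km.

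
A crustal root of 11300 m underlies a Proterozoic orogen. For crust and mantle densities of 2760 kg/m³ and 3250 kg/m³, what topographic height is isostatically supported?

2010 m

By Archimedes' principle applied to the lithosphere: ρ_c h = (ρ_m − ρ_c) r.
h = r (ρ_m − ρ_c) / ρ_c = 11300 m × (3250 − 2760) / 2760 = 2010 m.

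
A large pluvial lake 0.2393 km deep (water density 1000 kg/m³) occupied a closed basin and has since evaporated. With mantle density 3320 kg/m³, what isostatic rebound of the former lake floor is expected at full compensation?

u = d ρ_w/ρ_m = 0.2393 km × 1000/3320 = 0.0721 km.

0.0721 km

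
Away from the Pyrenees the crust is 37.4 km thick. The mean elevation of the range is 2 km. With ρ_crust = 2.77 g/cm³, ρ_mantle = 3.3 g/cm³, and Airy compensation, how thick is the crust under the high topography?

49.9 km

Root depth r = h ρ_c / (ρ_m − ρ_c) = 2 km × 2.77 / 0.53 = 10.45 km.
Total thickness = T + h + r = 37.4 km + 2 km + 10.45 km = 49.9 km.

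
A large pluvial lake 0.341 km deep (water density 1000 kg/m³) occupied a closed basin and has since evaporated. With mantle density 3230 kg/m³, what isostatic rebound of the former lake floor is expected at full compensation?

u = d ρ_w/ρ_m = 0.341 km × 1000/3230 = 0.106 km.

0.106 km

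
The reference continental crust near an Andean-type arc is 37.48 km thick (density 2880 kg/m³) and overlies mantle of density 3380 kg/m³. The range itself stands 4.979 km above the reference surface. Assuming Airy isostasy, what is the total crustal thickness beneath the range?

Root depth r = h ρ_c / (ρ_m − ρ_c) = 4.979 km × 2880 / 500 = 28.68 km.
Total thickness = T + h + r = 37.48 km + 4.979 km + 28.68 km = 71.1 km.

71.1 km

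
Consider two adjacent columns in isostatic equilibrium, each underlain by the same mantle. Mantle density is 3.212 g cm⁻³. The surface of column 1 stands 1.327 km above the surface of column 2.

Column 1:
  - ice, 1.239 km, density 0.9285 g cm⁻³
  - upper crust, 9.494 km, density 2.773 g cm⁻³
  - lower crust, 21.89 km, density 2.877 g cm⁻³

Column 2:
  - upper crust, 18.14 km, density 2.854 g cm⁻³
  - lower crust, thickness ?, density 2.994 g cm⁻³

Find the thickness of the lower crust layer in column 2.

Take the compensation level at the base of the deeper column (depth z_c below the surface of column 1) and equate Σ ρ_i t_i down to z_c; mantle fills any gap and the z_c terms cancel.
Column 1: 1.239×0.9285 + 9.494×2.773 + 21.89×2.877 + (z_c − 32.623)×3.212
Column 2: 1.327×0 + 18.14×2.854 + x×2.994 + (z_c − 1.327 − 18.14 − x)×3.212
The z_c×3.212 term appears on both sides and cancels. Collect the known terms of each column as K = Σ(ρt)_known − 3.212 × (depth of known layers): K_1 = 90.4548035 − 3.212×32.623 = −14.3302725; K_2 = 51.77156 − 3.212×(1.327 + 18.14) = −10.756444.
Balance: K_1 = K_2 − x×(3.212 − 2.994), so x = (K_2 − K_1)/(3.212 − 2.994) = 3.57383/0.218 = 16.4 km.

16.4 km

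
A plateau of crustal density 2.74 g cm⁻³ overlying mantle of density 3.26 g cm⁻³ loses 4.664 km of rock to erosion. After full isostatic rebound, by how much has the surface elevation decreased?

Rebound u = e ρ_c/ρ_m = 4.664 km × 2.74/3.26 = 3.92 km.
Net surface drop = e − u = 4.664 km − 3.92 km = e (ρ_m − ρ_c)/ρ_m = 0.744 km.

0.744 km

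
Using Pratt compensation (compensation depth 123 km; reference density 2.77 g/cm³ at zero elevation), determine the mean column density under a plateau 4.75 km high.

2.67 g/cm³

Pratt balance: ρ_ref D = ρ (D + h).
ρ = ρ_ref D/(D + h) = 2.77 × 123 km/(123 km + 4.75 km) = 2.67 g/cm³.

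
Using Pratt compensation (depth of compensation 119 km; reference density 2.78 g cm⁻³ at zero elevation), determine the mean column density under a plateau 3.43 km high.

Pratt balance: ρ_ref D = ρ (D + h).
ρ = ρ_ref D/(D + h) = 2.78 × 119 km/(119 km + 3.43 km) = 2.7 g cm⁻³.

2.7 g cm⁻³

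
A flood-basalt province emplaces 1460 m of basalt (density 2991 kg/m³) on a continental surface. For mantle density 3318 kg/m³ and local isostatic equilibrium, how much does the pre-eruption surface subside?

1320 m

Subaerial loading: s = t ρ_load / ρ_m.
s = 1460 m × 2991/3318 = 1320 m.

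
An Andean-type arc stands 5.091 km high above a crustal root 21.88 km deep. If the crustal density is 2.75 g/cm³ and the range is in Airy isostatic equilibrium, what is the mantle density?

3.39 g/cm³

Airy balance: ρ_c h = (ρ_m − ρ_c) r → ρ_m = ρ_c (1 + h/r).
ρ_m = 2.75 × (1 + 5.091 km/21.88 km) = 3.39 g/cm³.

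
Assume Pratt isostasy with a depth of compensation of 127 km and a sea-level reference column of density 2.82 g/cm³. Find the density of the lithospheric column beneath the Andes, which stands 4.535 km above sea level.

Pratt balance: ρ_ref D = ρ (D + h).
ρ = ρ_ref D/(D + h) = 2.82 × 127 km/(127 km + 4.535 km) = 2.72 g/cm³.

2.72 g/cm³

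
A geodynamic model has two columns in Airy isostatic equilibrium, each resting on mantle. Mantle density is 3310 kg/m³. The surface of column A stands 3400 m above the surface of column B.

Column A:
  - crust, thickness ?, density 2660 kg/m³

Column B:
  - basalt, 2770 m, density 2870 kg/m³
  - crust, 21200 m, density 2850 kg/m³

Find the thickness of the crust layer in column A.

34200 m

Take the compensation level at the base of the deeper column (depth z_c below the surface of column A) and equate Σ ρ_i t_i down to z_c; mantle fills any gap and the z_c terms cancel.
Column A: x×2660 + (z_c − 0 − x)×3310
Column B: 3400×0 + 2770×2870 + 21200×2850 + (z_c − 3400 − 23970)×3310
The z_c×3310 term appears on both sides and cancels. Collect the known terms of each column as K = Σ(ρt)_known − 3310 × (depth of known layers): K_A = 0 − 3310×0 = 0; K_B = 68369900 − 3310×(3400 + 23970) = −22224800.
Balance: K_A − x×(3310 − 2660) = K_B, so x = (K_A − K_B)/(3310 − 2660) = 22224800/650 = 34200 m.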